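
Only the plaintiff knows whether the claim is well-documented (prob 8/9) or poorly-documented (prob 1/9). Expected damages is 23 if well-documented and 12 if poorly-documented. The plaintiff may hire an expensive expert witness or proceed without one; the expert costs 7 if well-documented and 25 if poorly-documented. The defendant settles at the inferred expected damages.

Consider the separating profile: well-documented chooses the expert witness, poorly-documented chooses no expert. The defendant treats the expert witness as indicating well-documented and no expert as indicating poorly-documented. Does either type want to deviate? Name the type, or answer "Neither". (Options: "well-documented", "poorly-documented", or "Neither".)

Neither

The expert witness pays 23; no expert pays 12.
well-documented: assigned the expert witness, nets 23 − 7 = 16; deviating to no expert nets 12.
poorly-documented: assigned no expert, nets 12; deviating to the expert witness nets 23 − 25 = -2.
Both types strictly prefer their assigned action; no profitable deviation.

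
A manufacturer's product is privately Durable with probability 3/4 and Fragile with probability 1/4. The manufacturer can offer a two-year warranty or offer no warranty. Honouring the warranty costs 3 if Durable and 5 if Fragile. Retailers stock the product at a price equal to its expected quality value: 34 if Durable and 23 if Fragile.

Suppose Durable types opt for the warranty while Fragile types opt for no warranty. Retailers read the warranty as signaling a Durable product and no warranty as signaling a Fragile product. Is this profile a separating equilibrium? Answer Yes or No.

Under these beliefs, the warranty earns price 34 and no warranty earns price 23.
Durable: the warranty nets 34 − 3 = 31; no warranty nets 23. Durable prefers the warranty.
Fragile: the warranty nets 34 − 5 = 29; no warranty nets 23. Fragile would deviate to the warranty.
Fragile has a profitable deviation, so the profile is not an equilibrium.

No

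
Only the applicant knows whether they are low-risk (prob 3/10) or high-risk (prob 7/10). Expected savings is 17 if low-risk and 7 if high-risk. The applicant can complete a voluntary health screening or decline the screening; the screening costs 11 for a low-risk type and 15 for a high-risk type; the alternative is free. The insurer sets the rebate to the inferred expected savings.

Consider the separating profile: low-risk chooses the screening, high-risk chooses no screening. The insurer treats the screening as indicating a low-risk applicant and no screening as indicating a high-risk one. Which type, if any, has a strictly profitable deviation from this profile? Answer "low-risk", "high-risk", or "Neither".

The screening pays 17; no screening pays 7.
low-risk: assigned the screening, nets 17 − 11 = 6; deviating to no screening nets 7.
high-risk: assigned no screening, nets 7; deviating to the screening nets 17 − 15 = 2.
The low-risk type gains 1 by deviating.

low-risk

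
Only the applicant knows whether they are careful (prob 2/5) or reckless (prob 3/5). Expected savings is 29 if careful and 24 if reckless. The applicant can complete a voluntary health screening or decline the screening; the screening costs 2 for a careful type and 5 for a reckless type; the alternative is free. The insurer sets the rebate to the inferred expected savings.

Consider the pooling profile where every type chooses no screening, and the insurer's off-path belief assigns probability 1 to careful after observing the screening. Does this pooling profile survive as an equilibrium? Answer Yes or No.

No

On path, the insurer holds the prior and pays 2/5·29 + 3/5·24 = 26. Off path (the screening), believing careful, it pays 29.
careful: no screening nets 26; the screening nets 29 − 2 = 27. careful would deviate.
reckless: no screening nets 26; the screening nets 29 − 5 = 24. reckless stays.
A type deviates, so pooling fails.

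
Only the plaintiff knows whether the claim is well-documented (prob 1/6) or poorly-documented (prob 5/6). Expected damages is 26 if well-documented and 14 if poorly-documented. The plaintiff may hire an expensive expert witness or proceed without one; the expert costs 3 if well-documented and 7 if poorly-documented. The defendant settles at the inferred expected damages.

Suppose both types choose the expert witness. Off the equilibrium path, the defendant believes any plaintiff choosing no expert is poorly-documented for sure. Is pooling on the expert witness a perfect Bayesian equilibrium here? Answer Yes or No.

On path, the defendant holds the prior and pays 1/6·26 + 5/6·14 = 16. Off path (no expert), believing poorly-documented, it pays 14.
well-documented: the expert witness nets 16 − 3 = 13; no expert nets 14. well-documented would deviate.
poorly-documented: the expert witness nets 16 − 7 = 9; no expert nets 14. poorly-documented would deviate.
A type deviates, so pooling fails.

No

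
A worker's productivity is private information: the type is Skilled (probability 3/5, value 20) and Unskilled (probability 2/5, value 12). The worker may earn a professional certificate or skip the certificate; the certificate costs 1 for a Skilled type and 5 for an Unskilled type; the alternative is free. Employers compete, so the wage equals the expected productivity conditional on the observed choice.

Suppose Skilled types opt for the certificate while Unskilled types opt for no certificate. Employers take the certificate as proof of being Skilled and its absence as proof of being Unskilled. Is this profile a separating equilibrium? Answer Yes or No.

No

Under these beliefs, the certificate earns wage 20 and no certificate earns wage 12.
Skilled: the certificate nets 20 − 1 = 19; no certificate nets 12. Skilled prefers the certificate.
Unskilled: the certificate nets 20 − 5 = 15; no certificate nets 12. Unskilled would deviate to the certificate.
Unskilled has a profitable deviation, so the profile is not an equilibrium.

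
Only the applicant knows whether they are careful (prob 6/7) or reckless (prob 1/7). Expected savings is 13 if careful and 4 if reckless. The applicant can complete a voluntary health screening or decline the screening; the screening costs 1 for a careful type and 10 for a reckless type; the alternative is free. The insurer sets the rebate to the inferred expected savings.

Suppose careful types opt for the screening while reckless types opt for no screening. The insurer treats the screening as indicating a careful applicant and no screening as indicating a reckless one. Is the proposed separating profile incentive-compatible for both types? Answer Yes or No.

Under these beliefs, the screening earns rebate 13 and no screening earns rebate 4.
careful: the screening nets 13 − 1 = 12; no screening nets 4. careful prefers the screening.
reckless: the screening nets 13 − 10 = 3; no screening nets 4. reckless prefers no screening.
Neither type deviates, so the separating profile is an equilibrium.

Yes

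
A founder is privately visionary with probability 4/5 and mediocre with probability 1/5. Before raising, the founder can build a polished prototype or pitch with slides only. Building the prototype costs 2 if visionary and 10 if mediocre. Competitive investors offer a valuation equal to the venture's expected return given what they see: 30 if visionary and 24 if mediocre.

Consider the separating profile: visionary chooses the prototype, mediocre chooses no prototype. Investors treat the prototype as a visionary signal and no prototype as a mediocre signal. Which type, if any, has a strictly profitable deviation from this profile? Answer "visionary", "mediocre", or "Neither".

The prototype pays 30; no prototype pays 24.
visionary: assigned the prototype, nets 30 − 2 = 28; deviating to no prototype nets 24.
mediocre: assigned no prototype, nets 24; deviating to the prototype nets 30 − 10 = 20.
Both types strictly prefer their assigned action; no profitable deviation.

Neither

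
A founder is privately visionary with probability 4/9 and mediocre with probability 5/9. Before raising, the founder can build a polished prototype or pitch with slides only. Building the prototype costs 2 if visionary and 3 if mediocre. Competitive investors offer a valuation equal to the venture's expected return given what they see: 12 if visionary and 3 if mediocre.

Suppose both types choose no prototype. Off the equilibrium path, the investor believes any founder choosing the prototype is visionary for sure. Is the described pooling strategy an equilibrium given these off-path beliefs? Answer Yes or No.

No

On path, the investor holds the prior and pays 4/9·12 + 5/9·3 = 7. Off path (the prototype), believing visionary, it pays 12.
visionary: no prototype nets 7; the prototype nets 12 − 2 = 10. visionary would deviate.
mediocre: no prototype nets 7; the prototype nets 12 − 3 = 9. mediocre would deviate.
A type deviates, so pooling fails.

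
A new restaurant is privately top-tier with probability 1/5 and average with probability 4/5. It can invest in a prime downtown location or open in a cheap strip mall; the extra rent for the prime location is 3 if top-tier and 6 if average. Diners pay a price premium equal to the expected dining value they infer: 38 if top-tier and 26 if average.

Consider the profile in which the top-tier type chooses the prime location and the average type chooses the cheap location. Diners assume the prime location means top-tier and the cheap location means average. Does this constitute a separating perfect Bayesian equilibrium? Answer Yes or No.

Under these beliefs, the prime location earns price premium 38 and the cheap location earns price premium 26.
top-tier: the prime location nets 38 − 3 = 35; the cheap location nets 26. top-tier prefers the prime location.
average: the prime location nets 38 − 6 = 32; the cheap location nets 26. average would deviate to the prime location.
average has a profitable deviation, so the profile is not an equilibrium.

No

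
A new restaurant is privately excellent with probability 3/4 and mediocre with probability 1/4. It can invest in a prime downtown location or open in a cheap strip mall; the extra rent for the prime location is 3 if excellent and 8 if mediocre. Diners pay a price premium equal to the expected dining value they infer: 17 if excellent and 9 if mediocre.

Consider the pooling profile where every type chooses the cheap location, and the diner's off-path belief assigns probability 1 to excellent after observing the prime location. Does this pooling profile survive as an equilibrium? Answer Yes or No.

Yes

On path, the diner holds the prior and pays 3/4·17 + 1/4·9 = 15. Off path (the prime location), believing excellent, it pays 17.
excellent: the cheap location nets 15; the prime location nets 17 − 3 = 14. excellent stays.
mediocre: the cheap location nets 15; the prime location nets 17 − 8 = 9. mediocre stays.
No type deviates, so pooling is sustained.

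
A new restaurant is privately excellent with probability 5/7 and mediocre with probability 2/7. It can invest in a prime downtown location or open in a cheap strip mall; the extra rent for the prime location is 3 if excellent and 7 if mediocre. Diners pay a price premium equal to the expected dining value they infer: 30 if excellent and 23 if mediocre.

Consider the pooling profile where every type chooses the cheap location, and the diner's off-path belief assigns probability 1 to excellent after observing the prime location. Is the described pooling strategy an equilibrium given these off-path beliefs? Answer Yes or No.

Yes

On path, the diner holds the prior and pays 5/7·30 + 2/7·23 = 28. Off path (the prime location), believing excellent, it pays 30.
excellent: the cheap location nets 28; the prime location nets 30 − 3 = 27. excellent stays.
mediocre: the cheap location nets 28; the prime location nets 30 − 7 = 23. mediocre stays.
No type deviates, so pooling is sustained.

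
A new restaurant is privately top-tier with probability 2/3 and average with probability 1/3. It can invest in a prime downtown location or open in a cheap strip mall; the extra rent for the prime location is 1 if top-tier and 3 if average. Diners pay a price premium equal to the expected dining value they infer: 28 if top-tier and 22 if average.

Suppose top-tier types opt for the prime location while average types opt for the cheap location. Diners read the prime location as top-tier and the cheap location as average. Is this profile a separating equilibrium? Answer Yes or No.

Under these beliefs, the prime location earns price premium 28 and the cheap location earns price premium 22.
top-tier: the prime location nets 28 − 1 = 27; the cheap location nets 22. top-tier prefers the prime location.
average: the prime location nets 28 − 3 = 25; the cheap location nets 22. average would deviate to the prime location.
average has a profitable deviation, so the profile is not an equilibrium.

No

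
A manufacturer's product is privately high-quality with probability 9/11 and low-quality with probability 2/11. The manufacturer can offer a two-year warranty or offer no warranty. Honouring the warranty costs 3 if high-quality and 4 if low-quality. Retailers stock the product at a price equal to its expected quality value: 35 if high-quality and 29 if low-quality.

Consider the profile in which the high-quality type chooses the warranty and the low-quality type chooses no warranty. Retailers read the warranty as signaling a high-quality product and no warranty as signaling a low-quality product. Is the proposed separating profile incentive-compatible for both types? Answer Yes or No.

No

Under these beliefs, the warranty earns price 35 and no warranty earns price 29.
high-quality: the warranty nets 35 − 3 = 32; no warranty nets 29. high-quality prefers the warranty.
low-quality: the warranty nets 35 − 4 = 31; no warranty nets 29. low-quality would deviate to the warranty.
low-quality has a profitable deviation, so the profile is not an equilibrium.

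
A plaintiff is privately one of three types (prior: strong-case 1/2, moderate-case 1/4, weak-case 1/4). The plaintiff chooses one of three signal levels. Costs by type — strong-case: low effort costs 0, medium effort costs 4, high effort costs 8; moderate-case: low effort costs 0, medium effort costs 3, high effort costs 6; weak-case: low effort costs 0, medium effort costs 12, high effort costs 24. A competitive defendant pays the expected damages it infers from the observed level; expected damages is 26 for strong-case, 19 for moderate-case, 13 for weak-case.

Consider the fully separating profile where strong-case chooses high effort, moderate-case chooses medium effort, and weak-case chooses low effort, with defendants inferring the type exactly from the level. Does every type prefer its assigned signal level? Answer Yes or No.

Separating settlements: high effort → 26, medium effort → 19, low effort → 13.
strong-case (assigned high effort): low effort: 13 − 0 = 13; medium effort: 19 − 4 = 15; high effort: 26 − 8 = 18. strong-case stays.
moderate-case (assigned medium effort): low effort: 13 − 0 = 13; medium effort: 19 − 3 = 16; high effort: 26 − 6 = 20. moderate-case prefers high effort.
weak-case (assigned low effort): low effort: 13 − 0 = 13; medium effort: 19 − 12 = 7; high effort: 26 − 24 = 2. weak-case stays.
At least one type deviates; the separating profile fails.

No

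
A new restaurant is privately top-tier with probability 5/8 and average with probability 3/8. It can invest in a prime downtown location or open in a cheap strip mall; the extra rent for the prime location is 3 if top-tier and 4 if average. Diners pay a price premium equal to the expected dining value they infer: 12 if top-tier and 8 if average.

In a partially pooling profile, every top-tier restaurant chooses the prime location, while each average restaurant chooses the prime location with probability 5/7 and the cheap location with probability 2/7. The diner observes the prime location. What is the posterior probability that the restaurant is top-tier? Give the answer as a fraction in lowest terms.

7/10

P(the prime location) = (5/8)·1 + (3/8)·(5/7) = 25/28.
By Bayes' rule, P(top-tier | the prime location) = (5/8) / (25/28) = 7/10.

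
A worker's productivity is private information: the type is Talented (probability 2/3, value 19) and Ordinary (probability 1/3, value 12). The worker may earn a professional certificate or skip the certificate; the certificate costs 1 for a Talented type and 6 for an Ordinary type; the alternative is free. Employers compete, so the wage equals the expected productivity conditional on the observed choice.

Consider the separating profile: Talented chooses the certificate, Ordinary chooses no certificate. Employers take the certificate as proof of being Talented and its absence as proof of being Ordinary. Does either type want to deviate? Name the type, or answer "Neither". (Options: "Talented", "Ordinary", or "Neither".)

The certificate pays 19; no certificate pays 12.
Talented: assigned the certificate, nets 19 − 1 = 18; deviating to no certificate nets 12.
Ordinary: assigned no certificate, nets 12; deviating to the certificate nets 19 − 6 = 13.
The Ordinary type gains 1 by deviating.

Ordinary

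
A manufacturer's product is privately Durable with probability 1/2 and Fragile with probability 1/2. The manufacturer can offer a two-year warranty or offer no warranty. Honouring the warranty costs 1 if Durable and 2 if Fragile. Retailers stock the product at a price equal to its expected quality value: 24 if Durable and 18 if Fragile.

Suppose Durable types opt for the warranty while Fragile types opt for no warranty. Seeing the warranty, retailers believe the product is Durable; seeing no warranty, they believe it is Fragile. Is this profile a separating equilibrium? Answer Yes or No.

Under these beliefs, the warranty earns price 24 and no warranty earns price 18.
Durable: the warranty nets 24 − 1 = 23; no warranty nets 18. Durable prefers the warranty.
Fragile: the warranty nets 24 − 2 = 22; no warranty nets 18. Fragile would deviate to the warranty.
Fragile has a profitable deviation, so the profile is not an equilibrium.

No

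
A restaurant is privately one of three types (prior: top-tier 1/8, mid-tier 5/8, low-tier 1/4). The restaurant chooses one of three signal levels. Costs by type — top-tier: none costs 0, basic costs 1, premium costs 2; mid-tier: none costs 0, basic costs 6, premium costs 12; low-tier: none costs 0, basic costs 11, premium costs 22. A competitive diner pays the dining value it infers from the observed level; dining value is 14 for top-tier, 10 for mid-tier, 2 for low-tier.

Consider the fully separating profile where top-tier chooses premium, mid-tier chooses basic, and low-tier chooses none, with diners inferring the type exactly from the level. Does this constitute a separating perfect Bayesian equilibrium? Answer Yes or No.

Yes

Separating price premiums: premium → 14, basic → 10, none → 2.
top-tier (assigned premium): none: 2 − 0 = 2; basic: 10 − 1 = 9; premium: 14 − 2 = 12. top-tier stays.
mid-tier (assigned basic): none: 2 − 0 = 2; basic: 10 − 6 = 4; premium: 14 − 12 = 2. mid-tier stays.
low-tier (assigned none): none: 2 − 0 = 2; basic: 10 − 11 = -1; premium: 14 − 22 = -8. low-tier stays.
Every type prefers its assigned level; separation holds.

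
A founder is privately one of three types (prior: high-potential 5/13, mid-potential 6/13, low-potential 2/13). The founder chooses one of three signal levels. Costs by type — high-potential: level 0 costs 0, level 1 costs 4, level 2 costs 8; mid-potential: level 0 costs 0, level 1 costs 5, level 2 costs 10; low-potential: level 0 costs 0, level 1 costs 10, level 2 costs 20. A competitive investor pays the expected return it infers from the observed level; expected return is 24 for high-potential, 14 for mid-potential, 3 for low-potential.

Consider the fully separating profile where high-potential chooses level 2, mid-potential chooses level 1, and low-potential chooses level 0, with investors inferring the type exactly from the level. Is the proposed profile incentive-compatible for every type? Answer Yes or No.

Separating valuations: level 2 → 24, level 1 → 14, level 0 → 3.
high-potential (assigned level 2): level 0: 3 − 0 = 3; level 1: 14 − 4 = 10; level 2: 24 − 8 = 16. high-potential stays.
mid-potential (assigned level 1): level 0: 3 − 0 = 3; level 1: 14 − 5 = 9; level 2: 24 − 10 = 14. mid-potential prefers level 2.
low-potential (assigned level 0): level 0: 3 − 0 = 3; level 1: 14 − 10 = 4; level 2: 24 − 20 = 4. low-potential prefers level 1.
At least one type deviates; the separating profile fails.

No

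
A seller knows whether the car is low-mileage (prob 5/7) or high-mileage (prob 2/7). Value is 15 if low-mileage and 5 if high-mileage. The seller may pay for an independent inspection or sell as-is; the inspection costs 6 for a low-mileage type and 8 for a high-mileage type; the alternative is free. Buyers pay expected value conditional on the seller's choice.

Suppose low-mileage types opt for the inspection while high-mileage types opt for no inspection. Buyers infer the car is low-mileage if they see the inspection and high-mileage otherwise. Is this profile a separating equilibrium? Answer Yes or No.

No

Under these beliefs, the inspection earns price 15 and no inspection earns price 5.
low-mileage: the inspection nets 15 − 6 = 9; no inspection nets 5. low-mileage prefers the inspection.
high-mileage: the inspection nets 15 − 8 = 7; no inspection nets 5. high-mileage would deviate to the inspection.
high-mileage has a profitable deviation, so the profile is not an equilibrium.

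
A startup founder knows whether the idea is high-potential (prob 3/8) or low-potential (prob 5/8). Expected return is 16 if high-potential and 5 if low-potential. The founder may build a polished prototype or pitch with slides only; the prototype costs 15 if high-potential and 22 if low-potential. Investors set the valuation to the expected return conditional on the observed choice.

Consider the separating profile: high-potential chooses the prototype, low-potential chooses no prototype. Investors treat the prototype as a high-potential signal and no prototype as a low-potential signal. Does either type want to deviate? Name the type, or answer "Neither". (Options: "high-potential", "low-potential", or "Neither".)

high-potential

The prototype pays 16; no prototype pays 5.
high-potential: assigned the prototype, nets 16 − 15 = 1; deviating to no prototype nets 5.
low-potential: assigned no prototype, nets 5; deviating to the prototype nets 16 − 22 = -6.
The high-potential type gains 4 by deviating.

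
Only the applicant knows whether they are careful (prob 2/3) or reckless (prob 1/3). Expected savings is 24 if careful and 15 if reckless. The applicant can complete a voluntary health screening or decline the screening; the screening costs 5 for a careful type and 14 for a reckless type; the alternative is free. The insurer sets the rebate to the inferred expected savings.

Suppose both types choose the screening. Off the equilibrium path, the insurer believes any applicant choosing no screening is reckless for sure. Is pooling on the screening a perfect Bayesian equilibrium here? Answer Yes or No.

No

On path, the insurer holds the prior and pays 2/3·24 + 1/3·15 = 21. Off path (no screening), believing reckless, it pays 15.
careful: the screening nets 21 − 5 = 16; no screening nets 15. careful stays.
reckless: the screening nets 21 − 14 = 7; no screening nets 15. reckless would deviate.
A type deviates, so pooling fails.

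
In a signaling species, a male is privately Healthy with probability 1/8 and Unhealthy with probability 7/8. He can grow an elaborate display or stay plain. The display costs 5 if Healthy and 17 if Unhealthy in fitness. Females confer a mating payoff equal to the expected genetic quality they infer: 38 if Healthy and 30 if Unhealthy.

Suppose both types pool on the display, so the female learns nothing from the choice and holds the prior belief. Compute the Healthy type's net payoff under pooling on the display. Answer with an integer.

26

Pooled mating payoff = 1/8·38 + 7/8·30 = 31.
Healthy pays cost 5 for the display, so net payoff = 31 − 5 = 26.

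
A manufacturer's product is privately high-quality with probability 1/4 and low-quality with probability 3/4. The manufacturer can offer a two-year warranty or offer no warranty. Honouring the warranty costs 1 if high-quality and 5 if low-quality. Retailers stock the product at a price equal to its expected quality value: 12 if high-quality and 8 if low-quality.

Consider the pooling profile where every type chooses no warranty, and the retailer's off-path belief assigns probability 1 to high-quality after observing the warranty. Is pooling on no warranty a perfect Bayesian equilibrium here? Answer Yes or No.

No

On path, the retailer holds the prior and pays 1/4·12 + 3/4·8 = 9. Off path (the warranty), believing high-quality, it pays 12.
high-quality: no warranty nets 9; the warranty nets 12 − 1 = 11. high-quality would deviate.
low-quality: no warranty nets 9; the warranty nets 12 − 5 = 7. low-quality stays.
A type deviates, so pooling fails.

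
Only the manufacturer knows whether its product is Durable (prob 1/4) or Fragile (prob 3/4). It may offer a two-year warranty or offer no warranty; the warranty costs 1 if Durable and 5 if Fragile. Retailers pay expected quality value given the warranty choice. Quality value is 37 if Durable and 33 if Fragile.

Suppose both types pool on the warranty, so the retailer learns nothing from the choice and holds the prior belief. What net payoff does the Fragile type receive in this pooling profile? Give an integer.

29

Pooled price = 1/4·37 + 3/4·33 = 34.
Fragile pays cost 5 for the warranty, so net payoff = 34 − 5 = 29.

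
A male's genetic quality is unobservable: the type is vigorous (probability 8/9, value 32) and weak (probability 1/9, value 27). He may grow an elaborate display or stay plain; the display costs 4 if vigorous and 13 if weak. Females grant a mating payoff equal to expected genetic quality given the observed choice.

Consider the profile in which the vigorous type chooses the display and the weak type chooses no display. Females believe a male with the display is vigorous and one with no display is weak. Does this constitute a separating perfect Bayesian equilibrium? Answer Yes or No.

Yes

Under these beliefs, the display earns mating payoff 32 and no display earns mating payoff 27.
vigorous: the display nets 32 − 4 = 28; no display nets 27. vigorous prefers the display.
weak: the display nets 32 − 13 = 19; no display nets 27. weak prefers no display.
Neither type deviates, so the separating profile is an equilibrium.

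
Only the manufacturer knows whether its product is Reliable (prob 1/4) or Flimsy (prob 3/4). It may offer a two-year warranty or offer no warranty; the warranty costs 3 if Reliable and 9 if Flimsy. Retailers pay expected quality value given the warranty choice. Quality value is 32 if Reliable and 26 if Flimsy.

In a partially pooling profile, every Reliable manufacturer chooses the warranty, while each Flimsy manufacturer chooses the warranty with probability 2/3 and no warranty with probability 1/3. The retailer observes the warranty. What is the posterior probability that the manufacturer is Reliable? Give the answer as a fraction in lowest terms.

1/3

P(the warranty) = (1/4)·1 + (3/4)·(2/3) = 3/4.
By Bayes' rule, P(Reliable | the warranty) = (1/4) / (3/4) = 1/3.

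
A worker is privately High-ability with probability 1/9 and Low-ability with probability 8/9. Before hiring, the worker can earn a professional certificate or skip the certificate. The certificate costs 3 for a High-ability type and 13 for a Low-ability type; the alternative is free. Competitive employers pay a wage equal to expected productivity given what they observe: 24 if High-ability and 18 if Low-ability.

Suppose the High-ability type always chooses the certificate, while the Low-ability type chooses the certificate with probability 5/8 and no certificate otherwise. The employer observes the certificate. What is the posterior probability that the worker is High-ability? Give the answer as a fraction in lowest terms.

P(the certificate) = (1/9)·1 + (8/9)·(5/8) = 2/3.
By Bayes' rule, P(High-ability | the certificate) = (1/9) / (2/3) = 1/6.

1/6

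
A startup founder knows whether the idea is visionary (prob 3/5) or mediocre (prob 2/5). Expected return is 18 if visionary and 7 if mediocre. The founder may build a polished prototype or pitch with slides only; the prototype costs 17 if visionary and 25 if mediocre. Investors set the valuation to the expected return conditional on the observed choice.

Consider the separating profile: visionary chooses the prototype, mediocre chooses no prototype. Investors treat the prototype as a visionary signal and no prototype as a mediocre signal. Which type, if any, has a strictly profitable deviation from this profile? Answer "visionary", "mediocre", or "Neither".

visionary

The prototype pays 18; no prototype pays 7.
visionary: assigned the prototype, nets 18 − 17 = 1; deviating to no prototype nets 7.
mediocre: assigned no prototype, nets 7; deviating to the prototype nets 18 − 25 = -7.
The visionary type gains 6 by deviating.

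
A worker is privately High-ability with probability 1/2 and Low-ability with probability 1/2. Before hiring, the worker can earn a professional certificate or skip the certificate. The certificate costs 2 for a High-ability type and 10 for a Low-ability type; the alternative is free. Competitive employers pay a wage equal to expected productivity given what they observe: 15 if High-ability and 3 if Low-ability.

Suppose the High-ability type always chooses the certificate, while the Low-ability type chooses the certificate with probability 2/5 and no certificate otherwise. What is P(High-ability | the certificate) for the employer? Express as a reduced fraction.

P(the certificate) = (1/2)·1 + (1/2)·(2/5) = 7/10.
By Bayes' rule, P(High-ability | the certificate) = (1/2) / (7/10) = 5/7.

5/7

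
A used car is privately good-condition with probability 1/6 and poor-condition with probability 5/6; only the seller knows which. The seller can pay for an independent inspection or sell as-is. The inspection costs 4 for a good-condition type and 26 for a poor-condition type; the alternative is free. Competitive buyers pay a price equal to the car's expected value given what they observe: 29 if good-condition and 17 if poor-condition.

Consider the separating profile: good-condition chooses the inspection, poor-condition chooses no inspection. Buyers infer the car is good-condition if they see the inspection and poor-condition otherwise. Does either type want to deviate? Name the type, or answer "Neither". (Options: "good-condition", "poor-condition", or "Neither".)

The inspection pays 29; no inspection pays 17.
good-condition: assigned the inspection, nets 29 − 4 = 25; deviating to no inspection nets 17.
poor-condition: assigned no inspection, nets 17; deviating to the inspection nets 29 − 26 = 3.
Both types strictly prefer their assigned action; no profitable deviation.

Neither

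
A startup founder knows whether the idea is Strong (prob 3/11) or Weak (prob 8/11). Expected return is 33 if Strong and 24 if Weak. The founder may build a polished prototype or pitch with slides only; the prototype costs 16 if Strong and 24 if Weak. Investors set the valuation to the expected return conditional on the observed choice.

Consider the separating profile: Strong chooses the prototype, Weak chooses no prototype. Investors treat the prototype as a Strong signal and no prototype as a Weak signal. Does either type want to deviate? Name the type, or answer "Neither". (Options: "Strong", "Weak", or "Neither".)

Strong

The prototype pays 33; no prototype pays 24.
Strong: assigned the prototype, nets 33 − 16 = 17; deviating to no prototype nets 24.
Weak: assigned no prototype, nets 24; deviating to the prototype nets 33 − 24 = 9.
The Strong type gains 7 by deviating.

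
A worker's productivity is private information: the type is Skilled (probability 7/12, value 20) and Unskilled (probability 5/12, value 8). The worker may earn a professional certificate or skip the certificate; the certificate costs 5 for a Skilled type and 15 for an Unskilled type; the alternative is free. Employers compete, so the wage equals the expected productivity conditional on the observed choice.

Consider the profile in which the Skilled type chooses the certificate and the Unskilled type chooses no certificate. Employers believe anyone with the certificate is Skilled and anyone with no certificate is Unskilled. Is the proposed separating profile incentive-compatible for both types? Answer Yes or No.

Yes

Under these beliefs, the certificate earns wage 20 and no certificate earns wage 8.
Skilled: the certificate nets 20 − 5 = 15; no certificate nets 8. Skilled prefers the certificate.
Unskilled: the certificate nets 20 − 15 = 5; no certificate nets 8. Unskilled prefers no certificate.
Neither type deviates, so the separating profile is an equilibrium.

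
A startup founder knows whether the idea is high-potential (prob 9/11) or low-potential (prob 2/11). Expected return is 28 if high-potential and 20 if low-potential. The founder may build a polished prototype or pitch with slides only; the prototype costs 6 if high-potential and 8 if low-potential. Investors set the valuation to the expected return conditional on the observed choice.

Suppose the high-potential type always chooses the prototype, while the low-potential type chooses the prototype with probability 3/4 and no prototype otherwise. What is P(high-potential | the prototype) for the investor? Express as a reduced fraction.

P(the prototype) = (9/11)·1 + (2/11)·(3/4) = 21/22.
By Bayes' rule, P(high-potential | the prototype) = (9/11) / (21/22) = 6/7.

6/7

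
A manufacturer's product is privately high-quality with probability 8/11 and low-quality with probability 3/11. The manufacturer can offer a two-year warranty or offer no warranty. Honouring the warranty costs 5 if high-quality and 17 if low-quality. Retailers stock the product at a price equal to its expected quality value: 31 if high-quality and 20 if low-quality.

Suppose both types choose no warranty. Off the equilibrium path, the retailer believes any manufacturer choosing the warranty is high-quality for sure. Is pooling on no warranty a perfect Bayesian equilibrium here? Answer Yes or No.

Yes

On path, the retailer holds the prior and pays 8/11·31 + 3/11·20 = 28. Off path (the warranty), believing high-quality, it pays 31.
high-quality: no warranty nets 28; the warranty nets 31 − 5 = 26. high-quality stays.
low-quality: no warranty nets 28; the warranty nets 31 − 17 = 14. low-quality stays.
No type deviates, so pooling is sustained.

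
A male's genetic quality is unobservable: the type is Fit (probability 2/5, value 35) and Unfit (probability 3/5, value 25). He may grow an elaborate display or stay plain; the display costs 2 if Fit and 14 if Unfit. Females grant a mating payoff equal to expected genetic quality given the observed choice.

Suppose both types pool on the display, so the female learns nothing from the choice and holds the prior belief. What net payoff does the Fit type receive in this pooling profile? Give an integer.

27

Pooled mating payoff = 2/5·35 + 3/5·25 = 29.
Fit pays cost 2 for the display, so net payoff = 29 − 2 = 27.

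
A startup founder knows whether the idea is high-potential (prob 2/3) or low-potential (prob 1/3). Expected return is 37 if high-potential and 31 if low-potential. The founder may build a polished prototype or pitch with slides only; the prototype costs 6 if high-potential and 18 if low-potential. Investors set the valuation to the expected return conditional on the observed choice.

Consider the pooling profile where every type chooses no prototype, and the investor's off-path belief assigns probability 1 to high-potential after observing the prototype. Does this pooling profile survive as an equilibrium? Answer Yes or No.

On path, the investor holds the prior and pays 2/3·37 + 1/3·31 = 35. Off path (the prototype), believing high-potential, it pays 37.
high-potential: no prototype nets 35; the prototype nets 37 − 6 = 31. high-potential stays.
low-potential: no prototype nets 35; the prototype nets 37 − 18 = 19. low-potential stays.
No type deviates, so pooling is sustained.

Yes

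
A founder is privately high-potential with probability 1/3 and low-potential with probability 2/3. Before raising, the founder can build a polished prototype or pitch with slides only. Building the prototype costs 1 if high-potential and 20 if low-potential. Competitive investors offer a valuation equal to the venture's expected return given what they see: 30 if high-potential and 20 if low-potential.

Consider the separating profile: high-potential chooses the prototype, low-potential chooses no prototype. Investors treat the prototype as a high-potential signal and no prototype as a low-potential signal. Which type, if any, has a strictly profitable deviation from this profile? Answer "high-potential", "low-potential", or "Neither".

The prototype pays 30; no prototype pays 20.
high-potential: assigned the prototype, nets 30 − 1 = 29; deviating to no prototype nets 20.
low-potential: assigned no prototype, nets 20; deviating to the prototype nets 30 − 20 = 10.
Both types strictly prefer their assigned action; no profitable deviation.

Neither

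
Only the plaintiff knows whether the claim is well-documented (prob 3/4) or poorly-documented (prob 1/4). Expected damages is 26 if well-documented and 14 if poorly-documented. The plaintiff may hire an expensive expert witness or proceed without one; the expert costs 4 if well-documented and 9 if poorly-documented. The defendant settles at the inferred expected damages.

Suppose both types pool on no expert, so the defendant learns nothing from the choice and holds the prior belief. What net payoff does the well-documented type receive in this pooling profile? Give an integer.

23

Pooled settlement = 3/4·26 + 1/4·14 = 23.
well-documented pays no cost for no expert, so net payoff = 23.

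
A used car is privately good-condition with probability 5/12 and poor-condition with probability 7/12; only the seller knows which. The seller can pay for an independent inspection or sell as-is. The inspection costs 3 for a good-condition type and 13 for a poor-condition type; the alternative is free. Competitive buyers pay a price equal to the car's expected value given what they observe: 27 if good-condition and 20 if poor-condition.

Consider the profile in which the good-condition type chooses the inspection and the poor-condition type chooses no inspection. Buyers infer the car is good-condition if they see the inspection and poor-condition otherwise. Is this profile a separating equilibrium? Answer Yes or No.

Under these beliefs, the inspection earns price 27 and no inspection earns price 20.
good-condition: the inspection nets 27 − 3 = 24; no inspection nets 20. good-condition prefers the inspection.
poor-condition: the inspection nets 27 − 13 = 14; no inspection nets 20. poor-condition prefers no inspection.
Neither type deviates, so the separating profile is an equilibrium.

Yes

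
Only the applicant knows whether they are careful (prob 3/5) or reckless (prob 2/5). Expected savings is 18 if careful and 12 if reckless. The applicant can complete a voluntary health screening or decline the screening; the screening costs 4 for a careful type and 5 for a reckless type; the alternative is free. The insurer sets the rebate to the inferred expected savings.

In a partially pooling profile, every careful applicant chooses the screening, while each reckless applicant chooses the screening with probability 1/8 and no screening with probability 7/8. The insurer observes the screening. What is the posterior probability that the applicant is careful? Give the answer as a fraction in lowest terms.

P(the screening) = (3/5)·1 + (2/5)·(1/8) = 13/20.
By Bayes' rule, P(careful | the screening) = (3/5) / (13/20) = 12/13.

12/13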